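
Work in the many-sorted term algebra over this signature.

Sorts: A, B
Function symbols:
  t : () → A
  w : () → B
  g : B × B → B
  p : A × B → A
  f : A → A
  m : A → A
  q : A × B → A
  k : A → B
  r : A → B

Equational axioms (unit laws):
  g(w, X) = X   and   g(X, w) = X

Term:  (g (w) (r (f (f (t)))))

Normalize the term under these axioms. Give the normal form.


normal form = (r (f (f (t))))

1. (g (w) (r (f (f (t)))))  →  (r (f (f (t))))


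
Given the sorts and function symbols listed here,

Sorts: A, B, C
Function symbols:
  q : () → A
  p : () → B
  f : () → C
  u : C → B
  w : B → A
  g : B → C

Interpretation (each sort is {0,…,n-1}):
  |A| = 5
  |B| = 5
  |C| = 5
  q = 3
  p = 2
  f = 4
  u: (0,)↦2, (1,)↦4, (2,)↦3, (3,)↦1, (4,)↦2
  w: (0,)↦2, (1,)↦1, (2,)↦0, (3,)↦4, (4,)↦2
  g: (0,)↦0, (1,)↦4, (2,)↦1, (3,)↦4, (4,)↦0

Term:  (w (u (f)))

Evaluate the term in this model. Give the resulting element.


value = 0

  f = 4
  (u (f)) = u(4,) = 2
  (w (u (f))) = w(2,) = 0


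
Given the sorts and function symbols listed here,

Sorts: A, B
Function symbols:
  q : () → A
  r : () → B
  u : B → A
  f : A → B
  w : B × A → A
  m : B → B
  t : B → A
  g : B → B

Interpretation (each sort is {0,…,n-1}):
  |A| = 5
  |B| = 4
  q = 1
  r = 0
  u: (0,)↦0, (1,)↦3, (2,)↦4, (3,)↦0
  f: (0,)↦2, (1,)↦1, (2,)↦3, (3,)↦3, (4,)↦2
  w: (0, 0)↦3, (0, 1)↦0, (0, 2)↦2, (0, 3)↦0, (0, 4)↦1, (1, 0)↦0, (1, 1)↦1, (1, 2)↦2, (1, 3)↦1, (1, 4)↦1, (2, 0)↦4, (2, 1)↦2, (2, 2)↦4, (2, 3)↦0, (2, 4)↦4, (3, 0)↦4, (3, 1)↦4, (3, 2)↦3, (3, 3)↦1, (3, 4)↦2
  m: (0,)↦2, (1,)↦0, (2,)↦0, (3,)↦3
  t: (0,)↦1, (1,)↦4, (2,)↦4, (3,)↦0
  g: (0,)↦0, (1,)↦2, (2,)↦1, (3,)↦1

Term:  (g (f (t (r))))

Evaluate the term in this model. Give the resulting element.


value = 2

  r = 0
  (t (r)) = t(0,) = 1
  (f (t (r))) = f(1,) = 1
  (g (f (t (r)))) = g(1,) = 2


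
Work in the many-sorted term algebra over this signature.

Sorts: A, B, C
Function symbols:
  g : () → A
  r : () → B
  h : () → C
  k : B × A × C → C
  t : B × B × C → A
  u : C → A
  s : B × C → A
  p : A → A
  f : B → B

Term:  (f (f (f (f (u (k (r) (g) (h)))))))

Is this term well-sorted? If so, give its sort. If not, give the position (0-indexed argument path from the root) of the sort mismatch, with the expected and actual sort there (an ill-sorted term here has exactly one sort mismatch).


ill-sorted at position [0, 0, 0, 0]: expected B, got A

            (r) : B
            (g) : A
            (h) : C
          (k (r) (g) (h)) : C
        (u (k (r) (g) (h))) : A
      (f (u (k (r) (g) (h)))) : ✗ arg 0 at [0, 0, 0, 0] has sort A, expected B


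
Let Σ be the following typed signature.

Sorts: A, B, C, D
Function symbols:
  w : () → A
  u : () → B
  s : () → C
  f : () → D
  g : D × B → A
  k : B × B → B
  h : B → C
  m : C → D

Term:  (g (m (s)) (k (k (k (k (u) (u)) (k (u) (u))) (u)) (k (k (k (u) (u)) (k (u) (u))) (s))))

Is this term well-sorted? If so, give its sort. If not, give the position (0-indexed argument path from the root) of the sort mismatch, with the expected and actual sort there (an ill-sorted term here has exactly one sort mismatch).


    (s) : C
  (m (s)) : D
          (u) : B
          (u) : B
        (k (u) (u)) : B
          (u) : B
          (u) : B
        (k (u) (u)) : B
      (k (k (u) (u)) (k (u) (u))) : B
      (u) : B
    (k (k (k (u) (u)) (k (u) (u))) (u)) : B
          (u) : B
          (u) : B
        (k (u) (u)) : B
          (u) : B
          (u) : B
        (k (u) (u)) : B
      (k (k (u) (u)) (k (u) (u))) : B
      (s) : C
    (k (k (k (u) (u)) (k (u) (u))) (s)) : ✗ arg 1 at [1, 1, 1] has sort C, expected B

ill-sorted at position [1, 1, 1]: expected B, got C


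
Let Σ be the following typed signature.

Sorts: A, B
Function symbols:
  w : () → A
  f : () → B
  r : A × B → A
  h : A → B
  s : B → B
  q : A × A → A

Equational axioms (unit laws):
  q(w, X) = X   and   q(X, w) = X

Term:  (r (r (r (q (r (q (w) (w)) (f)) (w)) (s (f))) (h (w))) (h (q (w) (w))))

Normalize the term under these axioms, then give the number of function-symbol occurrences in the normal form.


size = 12

1. (r (r (r (q (r (q (w) (w)) (f)) (w)) (s (f))) (h (w))) (h (q (w) (w))))  →  (r (r (r (r (q (w) (w)) (f)) (s (f))) (h (w))) (h (q (w) (w))))
2. (r (r (r (r (q (w) (w)) (f)) (s (f))) (h (w))) (h (q (w) (w))))  →  (r (r (r (r (w) (f)) (s (f))) (h (w))) (h (q (w) (w))))
3. (r (r (r (r (w) (f)) (s (f))) (h (w))) (h (q (w) (w))))  →  (r (r (r (r (w) (f)) (s (f))) (h (w))) (h (w)))
normal form: (r (r (r (r (w) (f)) (s (f))) (h (w))) (h (w)))


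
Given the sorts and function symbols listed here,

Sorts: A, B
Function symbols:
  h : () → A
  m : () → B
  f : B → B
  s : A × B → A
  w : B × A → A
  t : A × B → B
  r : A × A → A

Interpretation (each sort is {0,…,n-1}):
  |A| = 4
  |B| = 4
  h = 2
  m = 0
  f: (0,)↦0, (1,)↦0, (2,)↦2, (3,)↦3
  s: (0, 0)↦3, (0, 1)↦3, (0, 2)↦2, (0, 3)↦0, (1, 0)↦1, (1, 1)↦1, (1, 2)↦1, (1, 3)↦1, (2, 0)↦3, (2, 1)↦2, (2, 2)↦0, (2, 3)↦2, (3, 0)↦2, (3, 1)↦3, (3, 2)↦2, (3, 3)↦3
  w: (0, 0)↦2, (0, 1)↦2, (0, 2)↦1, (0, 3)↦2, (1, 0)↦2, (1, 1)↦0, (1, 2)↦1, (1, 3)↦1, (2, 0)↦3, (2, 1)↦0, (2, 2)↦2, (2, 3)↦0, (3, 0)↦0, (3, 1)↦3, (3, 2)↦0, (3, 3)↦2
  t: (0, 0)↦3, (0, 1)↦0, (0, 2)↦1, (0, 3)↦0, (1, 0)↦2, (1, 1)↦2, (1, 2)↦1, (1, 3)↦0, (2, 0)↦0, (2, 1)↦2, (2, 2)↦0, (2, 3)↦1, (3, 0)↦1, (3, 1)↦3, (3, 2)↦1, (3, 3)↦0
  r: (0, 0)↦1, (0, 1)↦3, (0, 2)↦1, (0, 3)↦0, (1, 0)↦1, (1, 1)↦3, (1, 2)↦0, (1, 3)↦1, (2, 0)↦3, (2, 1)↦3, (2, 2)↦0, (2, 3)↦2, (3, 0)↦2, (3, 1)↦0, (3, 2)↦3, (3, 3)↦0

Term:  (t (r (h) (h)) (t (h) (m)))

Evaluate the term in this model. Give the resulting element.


  h = 2
  h = 2
  (r (h) (h)) = r(2, 2) = 0
  h = 2
  m = 0
  (t (h) (m)) = t(2, 0) = 0
  (t (r (h) (h)) (t (h) (m))) = t(0, 0) = 3

value = 3


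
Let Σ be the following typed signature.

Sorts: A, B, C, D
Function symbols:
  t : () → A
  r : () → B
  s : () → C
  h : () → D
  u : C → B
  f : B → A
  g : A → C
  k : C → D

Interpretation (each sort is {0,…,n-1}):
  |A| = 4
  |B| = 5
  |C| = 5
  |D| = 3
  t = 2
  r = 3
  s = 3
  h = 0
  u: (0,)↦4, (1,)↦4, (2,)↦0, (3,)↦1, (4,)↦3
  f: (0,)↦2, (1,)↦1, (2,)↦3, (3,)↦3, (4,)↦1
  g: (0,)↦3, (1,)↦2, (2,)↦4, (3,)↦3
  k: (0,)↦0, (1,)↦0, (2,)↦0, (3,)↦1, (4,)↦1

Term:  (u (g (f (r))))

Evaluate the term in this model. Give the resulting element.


value = 1

  r = 3
  (f (r)) = f(3,) = 3
  (g (f (r))) = g(3,) = 3
  (u (g (f (r)))) = u(3,) = 1


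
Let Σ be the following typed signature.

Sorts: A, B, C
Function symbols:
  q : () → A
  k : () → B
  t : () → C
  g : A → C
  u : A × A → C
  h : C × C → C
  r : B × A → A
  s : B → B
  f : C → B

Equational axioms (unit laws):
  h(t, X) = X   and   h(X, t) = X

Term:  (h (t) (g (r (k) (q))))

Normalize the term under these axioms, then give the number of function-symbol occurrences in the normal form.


1. (h (t) (g (r (k) (q))))  →  (g (r (k) (q)))
normal form: (g (r (k) (q)))

size = 4


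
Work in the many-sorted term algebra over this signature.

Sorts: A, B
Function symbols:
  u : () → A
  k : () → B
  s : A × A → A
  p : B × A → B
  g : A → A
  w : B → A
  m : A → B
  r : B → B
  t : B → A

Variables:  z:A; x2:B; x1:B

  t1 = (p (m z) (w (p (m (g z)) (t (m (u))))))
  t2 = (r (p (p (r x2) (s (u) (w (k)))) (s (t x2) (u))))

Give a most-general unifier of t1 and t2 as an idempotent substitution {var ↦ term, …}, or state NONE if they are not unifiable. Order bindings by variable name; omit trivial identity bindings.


NONE (not unifiable)

head clash or occurs-check failure — not unifiable


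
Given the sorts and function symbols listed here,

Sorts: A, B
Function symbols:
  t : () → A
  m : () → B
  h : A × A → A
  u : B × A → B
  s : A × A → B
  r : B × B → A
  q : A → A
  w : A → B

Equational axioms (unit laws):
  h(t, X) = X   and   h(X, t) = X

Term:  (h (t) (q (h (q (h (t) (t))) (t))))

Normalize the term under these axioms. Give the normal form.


1. (h (t) (q (h (q (h (t) (t))) (t))))  →  (q (h (q (h (t) (t))) (t)))
2. (q (h (q (h (t) (t))) (t)))  →  (q (q (h (t) (t))))
3. (q (q (h (t) (t))))  →  (q (q (t)))

normal form = (q (q (t)))


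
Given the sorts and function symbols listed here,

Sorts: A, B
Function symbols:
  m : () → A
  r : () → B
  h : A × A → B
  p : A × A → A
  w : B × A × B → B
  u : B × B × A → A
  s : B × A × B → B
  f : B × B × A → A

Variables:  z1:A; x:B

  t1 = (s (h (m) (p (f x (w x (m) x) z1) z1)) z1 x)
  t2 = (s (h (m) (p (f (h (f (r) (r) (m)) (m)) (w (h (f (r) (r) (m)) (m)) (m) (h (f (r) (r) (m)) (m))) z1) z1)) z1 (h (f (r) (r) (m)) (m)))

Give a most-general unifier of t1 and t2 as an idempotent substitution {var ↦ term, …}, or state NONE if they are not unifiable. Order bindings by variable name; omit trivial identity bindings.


{x ↦ (h (f (r) (r) (m)) (m))}


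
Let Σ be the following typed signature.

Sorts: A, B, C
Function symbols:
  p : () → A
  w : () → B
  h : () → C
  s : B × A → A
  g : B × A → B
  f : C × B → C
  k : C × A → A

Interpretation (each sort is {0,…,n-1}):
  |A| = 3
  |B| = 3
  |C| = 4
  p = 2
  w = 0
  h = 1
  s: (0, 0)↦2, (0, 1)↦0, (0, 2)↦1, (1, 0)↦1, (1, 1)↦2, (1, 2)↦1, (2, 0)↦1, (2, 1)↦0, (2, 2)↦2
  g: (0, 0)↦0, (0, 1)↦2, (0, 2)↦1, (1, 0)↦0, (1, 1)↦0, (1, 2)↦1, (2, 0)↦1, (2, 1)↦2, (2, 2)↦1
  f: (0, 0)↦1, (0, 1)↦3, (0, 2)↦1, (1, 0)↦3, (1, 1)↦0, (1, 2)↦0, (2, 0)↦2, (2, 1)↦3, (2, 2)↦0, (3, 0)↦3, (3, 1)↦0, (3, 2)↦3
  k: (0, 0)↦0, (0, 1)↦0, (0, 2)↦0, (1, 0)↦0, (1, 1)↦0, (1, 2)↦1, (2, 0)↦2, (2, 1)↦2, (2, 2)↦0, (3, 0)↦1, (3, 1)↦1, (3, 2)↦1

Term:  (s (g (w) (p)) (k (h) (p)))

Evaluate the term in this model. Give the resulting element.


  w = 0
  p = 2
  (g (w) (p)) = g(0, 2) = 1
  h = 1
  p = 2
  (k (h) (p)) = k(1, 2) = 1
  (s (g (w) (p)) (k (h) (p))) = s(1, 1) = 2

value = 2


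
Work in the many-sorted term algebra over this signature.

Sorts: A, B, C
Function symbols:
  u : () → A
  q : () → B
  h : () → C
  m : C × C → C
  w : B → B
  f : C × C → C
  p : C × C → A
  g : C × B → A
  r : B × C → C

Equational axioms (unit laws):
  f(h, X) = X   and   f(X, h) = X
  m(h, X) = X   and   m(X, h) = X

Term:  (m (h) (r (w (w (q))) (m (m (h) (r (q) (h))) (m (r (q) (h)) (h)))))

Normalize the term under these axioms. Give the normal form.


1. (m (h) (r (w (w (q))) (m (m (h) (r (q) (h))) (m (r (q) (h)) (h)))))  →  (r (w (w (q))) (m (m (h) (r (q) (h))) (m (r (q) (h)) (h))))
2. (r (w (w (q))) (m (m (h) (r (q) (h))) (m (r (q) (h)) (h))))  →  (r (w (w (q))) (m (r (q) (h)) (m (r (q) (h)) (h))))
3. (r (w (w (q))) (m (r (q) (h)) (m (r (q) (h)) (h))))  →  (r (w (w (q))) (m (r (q) (h)) (r (q) (h))))

normal form = (r (w (w (q))) (m (r (q) (h)) (r (q) (h))))


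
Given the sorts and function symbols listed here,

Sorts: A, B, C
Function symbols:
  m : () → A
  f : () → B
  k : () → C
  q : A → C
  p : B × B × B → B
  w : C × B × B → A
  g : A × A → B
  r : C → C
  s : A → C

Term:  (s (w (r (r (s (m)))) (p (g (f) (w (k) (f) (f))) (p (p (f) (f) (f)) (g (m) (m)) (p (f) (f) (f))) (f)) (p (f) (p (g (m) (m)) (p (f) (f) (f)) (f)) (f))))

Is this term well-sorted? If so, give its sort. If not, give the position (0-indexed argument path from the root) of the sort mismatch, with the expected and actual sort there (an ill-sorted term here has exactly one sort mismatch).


          (m) : A
        (s (m)) : C
      (r (s (m))) : C
    (r (r (s (m)))) : C
        (f) : B
          (k) : C
          (f) : B
          (f) : B
        (w (k) (f) (f)) : A
      (g (f) (w (k) (f) (f))) : ✗ arg 0 at [0, 1, 0, 0] has sort B, expected A
          (f) : B
          (f) : B
          (f) : B
        (p (f) (f) (f)) : B
          (m) : A
          (m) : A
        (g (m) (m)) : B
          (f) : B
          (f) : B
          (f) : B
        (p (f) (f) (f)) : B
      (p (p (f) (f) (f)) (g (m) (m)) (p (f) (f) (f))) : B
      (f) : B
      (f) : B
          (m) : A
          (m) : A
        (g (m) (m)) : B
          (f) : B
          (f) : B
          (f) : B
        (p (f) (f) (f)) : B
        (f) : B
      (p (g (m) (m)) (p (f) (f) (f)) (f)) : B
      (f) : B
    (p (f) (p (g (m) (m)) (p (f) (f) (f)) (f)) (f)) : B

ill-sorted at position [0, 1, 0, 0]: expected A, got B


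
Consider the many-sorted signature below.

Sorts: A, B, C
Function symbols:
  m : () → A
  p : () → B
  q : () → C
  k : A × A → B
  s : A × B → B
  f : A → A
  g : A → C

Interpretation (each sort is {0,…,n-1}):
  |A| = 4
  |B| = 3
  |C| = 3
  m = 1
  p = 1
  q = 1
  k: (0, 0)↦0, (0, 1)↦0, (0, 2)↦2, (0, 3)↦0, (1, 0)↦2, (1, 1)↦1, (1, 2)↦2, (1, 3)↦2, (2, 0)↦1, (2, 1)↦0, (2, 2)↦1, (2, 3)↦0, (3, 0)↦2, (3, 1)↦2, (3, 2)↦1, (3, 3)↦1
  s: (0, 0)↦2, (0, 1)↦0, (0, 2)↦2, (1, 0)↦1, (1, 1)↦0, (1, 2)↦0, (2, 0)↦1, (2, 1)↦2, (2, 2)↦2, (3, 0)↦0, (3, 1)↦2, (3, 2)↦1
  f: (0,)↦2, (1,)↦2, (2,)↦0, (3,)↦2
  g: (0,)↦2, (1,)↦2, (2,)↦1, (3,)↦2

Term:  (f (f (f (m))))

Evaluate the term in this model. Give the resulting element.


value = 2

  m = 1
  (f (m)) = f(1,) = 2
  (f (f (m))) = f(2,) = 0
  (f (f (f (m)))) = f(0,) = 2


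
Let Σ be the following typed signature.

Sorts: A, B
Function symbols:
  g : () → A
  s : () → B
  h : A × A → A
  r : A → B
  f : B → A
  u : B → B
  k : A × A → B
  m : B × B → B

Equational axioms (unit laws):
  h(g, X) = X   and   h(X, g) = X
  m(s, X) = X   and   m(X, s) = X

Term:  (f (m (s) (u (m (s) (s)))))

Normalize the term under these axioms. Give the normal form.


normal form = (f (u (s)))

1. (f (m (s) (u (m (s) (s)))))  →  (f (u (m (s) (s))))
2. (f (u (m (s) (s))))  →  (f (u (s)))


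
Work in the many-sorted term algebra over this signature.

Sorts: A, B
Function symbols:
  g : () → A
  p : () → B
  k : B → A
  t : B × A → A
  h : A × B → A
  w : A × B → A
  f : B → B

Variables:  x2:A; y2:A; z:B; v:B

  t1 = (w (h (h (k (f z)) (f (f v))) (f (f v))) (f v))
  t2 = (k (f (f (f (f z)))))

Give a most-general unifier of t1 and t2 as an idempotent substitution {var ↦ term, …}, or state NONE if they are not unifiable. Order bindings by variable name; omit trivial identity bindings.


head clash or occurs-check failure — not unifiable

NONE (not unifiable)


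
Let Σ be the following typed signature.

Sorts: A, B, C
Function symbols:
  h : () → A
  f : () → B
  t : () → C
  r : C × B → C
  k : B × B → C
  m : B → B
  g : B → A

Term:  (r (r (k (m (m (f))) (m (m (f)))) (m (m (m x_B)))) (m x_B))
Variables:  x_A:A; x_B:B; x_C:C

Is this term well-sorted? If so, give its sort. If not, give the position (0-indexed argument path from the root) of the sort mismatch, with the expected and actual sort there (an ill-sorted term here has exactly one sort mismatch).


well-sorted; sort = C

          (f) : B
        (m (f)) : B
      (m (m (f))) : B
          (f) : B
        (m (f)) : B
      (m (m (f))) : B
    (k (m (m (f))) (m (m (f)))) : C
          x_B : B
        (m x_B) : B
      (m (m x_B)) : B
    (m (m (m x_B))) : B
  (r (k (m (m (f))) (m (m (f)))) (m (m (m x_B)))) : C
    x_B : B
  (m x_B) : B
(r (r (k (m (m (f))) (m (m (f)))) (m (m (m x_B)))) (m x_B)) : C


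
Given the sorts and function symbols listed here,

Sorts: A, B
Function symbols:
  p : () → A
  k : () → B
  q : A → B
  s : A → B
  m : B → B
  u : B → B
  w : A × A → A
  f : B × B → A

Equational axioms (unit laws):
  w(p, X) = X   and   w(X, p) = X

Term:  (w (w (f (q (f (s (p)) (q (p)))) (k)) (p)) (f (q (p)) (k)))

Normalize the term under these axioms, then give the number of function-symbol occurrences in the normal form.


size = 13

1. (w (w (f (q (f (s (p)) (q (p)))) (k)) (p)) (f (q (p)) (k)))  →  (w (f (q (f (s (p)) (q (p)))) (k)) (f (q (p)) (k)))
normal form: (w (f (q (f (s (p)) (q (p)))) (k)) (f (q (p)) (k)))


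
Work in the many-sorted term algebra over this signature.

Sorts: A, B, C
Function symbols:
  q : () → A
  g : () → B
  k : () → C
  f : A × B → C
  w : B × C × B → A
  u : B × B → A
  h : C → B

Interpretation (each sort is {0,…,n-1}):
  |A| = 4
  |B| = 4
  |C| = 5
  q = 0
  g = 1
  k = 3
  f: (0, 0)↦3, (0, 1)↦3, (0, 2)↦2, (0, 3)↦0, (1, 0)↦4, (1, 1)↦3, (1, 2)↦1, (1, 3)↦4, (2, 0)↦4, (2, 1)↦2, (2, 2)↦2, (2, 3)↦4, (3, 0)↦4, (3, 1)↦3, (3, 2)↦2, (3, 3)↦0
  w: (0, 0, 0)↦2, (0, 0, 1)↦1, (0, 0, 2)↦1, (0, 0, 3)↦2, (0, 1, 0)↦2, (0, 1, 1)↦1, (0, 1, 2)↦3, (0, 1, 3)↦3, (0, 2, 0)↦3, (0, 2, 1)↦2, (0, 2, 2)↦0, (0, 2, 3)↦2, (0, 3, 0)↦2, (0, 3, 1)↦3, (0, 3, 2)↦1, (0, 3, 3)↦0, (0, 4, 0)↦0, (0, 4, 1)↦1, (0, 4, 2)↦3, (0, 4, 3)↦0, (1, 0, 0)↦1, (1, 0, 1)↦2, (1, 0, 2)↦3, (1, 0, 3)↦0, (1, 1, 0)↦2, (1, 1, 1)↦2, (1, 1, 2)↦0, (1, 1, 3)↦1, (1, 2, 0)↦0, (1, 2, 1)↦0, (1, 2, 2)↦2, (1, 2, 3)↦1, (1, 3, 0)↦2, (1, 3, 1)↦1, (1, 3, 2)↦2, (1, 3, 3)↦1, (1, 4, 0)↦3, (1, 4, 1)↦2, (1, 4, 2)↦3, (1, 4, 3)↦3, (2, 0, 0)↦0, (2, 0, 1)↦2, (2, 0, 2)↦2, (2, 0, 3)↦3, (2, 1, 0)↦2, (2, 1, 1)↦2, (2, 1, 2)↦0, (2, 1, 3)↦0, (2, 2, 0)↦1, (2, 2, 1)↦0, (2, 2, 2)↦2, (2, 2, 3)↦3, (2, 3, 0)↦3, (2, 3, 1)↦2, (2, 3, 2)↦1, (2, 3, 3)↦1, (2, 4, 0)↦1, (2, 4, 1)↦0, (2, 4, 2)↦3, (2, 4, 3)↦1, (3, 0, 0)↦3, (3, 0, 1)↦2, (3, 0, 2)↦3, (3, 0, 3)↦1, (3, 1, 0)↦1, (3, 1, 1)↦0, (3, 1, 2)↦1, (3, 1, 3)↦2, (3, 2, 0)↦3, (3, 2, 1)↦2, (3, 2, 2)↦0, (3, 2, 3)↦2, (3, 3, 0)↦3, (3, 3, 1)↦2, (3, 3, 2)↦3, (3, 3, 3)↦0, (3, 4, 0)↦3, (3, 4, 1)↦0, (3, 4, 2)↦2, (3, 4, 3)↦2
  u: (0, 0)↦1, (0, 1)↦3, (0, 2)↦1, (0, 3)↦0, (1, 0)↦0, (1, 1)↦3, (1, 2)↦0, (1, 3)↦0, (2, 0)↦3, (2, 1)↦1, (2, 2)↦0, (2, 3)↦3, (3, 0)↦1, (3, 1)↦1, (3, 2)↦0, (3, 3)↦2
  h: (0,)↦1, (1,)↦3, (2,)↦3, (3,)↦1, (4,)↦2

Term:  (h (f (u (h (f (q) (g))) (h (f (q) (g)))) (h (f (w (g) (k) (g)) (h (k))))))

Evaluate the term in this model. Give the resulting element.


value = 1

  q = 0
  g = 1
  (f (q) (g)) = f(0, 1) = 3
  (h (f (q) (g))) = h(3,) = 1
  q = 0
  g = 1
  (f (q) (g)) = f(0, 1) = 3
  (h (f (q) (g))) = h(3,) = 1
  (u (h (f (q) (g))) (h (f (q) (g)))) = u(1, 1) = 3
  g = 1
  k = 3
  g = 1
  (w (g) (k) (g)) = w(1, 3, 1) = 1
  k = 3
  (h (k)) = h(3,) = 1
  (f (w (g) (k) (g)) (h (k))) = f(1, 1) = 3
  (h (f (w (g) (k) (g)) (h (k)))) = h(3,) = 1
  (f (u (h (f (q) (g))) (h (f (q) (g)))) (h (f (w (g) (k) (g)) (h (k))))) = f(3, 1) = 3
  (h (f (u (h (f (q) (g))) (h (f (q) (g)))) (h (f (w (g) (k) (g)) (h (k)))))) = h(3,) = 1


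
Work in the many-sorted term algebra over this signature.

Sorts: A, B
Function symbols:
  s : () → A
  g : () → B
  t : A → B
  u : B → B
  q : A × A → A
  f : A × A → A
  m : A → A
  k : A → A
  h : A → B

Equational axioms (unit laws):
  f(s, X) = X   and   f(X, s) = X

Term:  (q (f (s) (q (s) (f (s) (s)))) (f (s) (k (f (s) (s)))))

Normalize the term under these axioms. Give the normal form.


normal form = (q (q (s) (s)) (k (s)))

1. (q (f (s) (q (s) (f (s) (s)))) (f (s) (k (f (s) (s)))))  →  (q (q (s) (f (s) (s))) (f (s) (k (f (s) (s)))))
2. (q (q (s) (f (s) (s))) (f (s) (k (f (s) (s)))))  →  (q (q (s) (s)) (f (s) (k (f (s) (s)))))
3. (q (q (s) (s)) (f (s) (k (f (s) (s)))))  →  (q (q (s) (s)) (k (f (s) (s))))
4. (q (q (s) (s)) (k (f (s) (s))))  →  (q (q (s) (s)) (k (s)))


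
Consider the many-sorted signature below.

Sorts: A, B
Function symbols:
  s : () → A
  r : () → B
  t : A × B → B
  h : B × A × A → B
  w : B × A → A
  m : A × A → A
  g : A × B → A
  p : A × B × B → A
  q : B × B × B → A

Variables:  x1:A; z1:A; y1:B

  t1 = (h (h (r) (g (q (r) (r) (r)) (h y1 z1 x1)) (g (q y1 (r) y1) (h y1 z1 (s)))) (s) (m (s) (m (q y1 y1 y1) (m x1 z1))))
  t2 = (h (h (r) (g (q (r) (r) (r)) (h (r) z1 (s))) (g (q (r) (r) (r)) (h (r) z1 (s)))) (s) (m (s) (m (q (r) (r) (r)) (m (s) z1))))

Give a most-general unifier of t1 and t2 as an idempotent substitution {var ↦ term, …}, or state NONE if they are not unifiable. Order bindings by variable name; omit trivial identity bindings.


{x1 ↦ (s), y1 ↦ (r)}


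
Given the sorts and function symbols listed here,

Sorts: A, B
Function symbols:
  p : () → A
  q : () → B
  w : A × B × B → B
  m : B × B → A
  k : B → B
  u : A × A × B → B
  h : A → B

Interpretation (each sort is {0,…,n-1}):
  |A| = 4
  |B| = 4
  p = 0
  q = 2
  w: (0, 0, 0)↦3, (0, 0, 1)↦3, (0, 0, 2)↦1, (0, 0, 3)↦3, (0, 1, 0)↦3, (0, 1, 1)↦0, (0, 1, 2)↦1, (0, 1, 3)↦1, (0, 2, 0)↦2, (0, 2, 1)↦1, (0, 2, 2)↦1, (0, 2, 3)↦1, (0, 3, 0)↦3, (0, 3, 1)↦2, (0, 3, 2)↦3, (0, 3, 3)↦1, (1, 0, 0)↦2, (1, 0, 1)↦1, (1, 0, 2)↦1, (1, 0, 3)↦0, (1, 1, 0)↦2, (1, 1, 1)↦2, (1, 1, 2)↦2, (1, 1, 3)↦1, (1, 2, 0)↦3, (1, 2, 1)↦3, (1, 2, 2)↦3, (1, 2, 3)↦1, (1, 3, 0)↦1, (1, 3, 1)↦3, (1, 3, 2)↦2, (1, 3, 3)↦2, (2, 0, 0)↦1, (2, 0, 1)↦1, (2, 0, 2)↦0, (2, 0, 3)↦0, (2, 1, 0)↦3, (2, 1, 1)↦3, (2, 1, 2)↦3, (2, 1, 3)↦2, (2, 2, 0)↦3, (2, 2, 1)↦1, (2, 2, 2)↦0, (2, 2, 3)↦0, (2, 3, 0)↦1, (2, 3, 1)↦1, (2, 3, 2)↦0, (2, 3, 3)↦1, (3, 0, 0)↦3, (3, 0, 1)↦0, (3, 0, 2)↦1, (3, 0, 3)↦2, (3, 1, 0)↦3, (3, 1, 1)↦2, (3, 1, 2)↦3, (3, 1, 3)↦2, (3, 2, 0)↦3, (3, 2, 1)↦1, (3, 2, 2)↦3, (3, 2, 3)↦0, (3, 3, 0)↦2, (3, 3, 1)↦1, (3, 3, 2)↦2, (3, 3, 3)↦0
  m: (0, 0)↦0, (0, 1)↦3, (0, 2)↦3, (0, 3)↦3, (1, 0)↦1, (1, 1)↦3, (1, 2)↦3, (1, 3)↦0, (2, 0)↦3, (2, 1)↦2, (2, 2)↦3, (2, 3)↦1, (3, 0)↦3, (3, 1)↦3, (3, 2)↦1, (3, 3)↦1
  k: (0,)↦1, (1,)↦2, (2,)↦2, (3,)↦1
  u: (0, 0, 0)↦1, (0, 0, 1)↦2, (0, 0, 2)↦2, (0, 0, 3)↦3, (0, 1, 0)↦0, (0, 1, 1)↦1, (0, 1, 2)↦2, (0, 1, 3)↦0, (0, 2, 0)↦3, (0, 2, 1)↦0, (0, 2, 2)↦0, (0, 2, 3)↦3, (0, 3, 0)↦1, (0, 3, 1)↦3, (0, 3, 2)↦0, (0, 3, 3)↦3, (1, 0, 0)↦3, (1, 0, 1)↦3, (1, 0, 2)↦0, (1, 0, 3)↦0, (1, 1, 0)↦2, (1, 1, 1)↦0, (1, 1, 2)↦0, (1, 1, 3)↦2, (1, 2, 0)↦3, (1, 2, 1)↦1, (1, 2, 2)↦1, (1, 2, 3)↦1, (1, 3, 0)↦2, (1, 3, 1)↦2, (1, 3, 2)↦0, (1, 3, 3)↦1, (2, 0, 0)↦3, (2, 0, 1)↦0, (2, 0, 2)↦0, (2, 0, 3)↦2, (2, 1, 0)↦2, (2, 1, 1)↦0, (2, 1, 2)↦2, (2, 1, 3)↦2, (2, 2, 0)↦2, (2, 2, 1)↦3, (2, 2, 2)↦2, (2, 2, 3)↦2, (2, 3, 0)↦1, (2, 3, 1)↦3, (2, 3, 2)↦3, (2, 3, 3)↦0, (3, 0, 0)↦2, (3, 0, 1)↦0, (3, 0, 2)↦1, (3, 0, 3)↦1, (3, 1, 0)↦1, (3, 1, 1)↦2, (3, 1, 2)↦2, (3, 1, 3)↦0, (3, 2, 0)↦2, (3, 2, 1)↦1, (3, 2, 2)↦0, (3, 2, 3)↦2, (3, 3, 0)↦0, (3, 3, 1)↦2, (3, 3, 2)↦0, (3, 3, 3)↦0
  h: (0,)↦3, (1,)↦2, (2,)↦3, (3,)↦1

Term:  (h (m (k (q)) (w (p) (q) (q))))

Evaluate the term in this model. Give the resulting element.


  q = 2
  (k (q)) = k(2,) = 2
  p = 0
  q = 2
  q = 2
  (w (p) (q) (q)) = w(0, 2, 2) = 1
  (m (k (q)) (w (p) (q) (q))) = m(2, 1) = 2
  (h (m (k (q)) (w (p) (q) (q)))) = h(2,) = 3

value = 3


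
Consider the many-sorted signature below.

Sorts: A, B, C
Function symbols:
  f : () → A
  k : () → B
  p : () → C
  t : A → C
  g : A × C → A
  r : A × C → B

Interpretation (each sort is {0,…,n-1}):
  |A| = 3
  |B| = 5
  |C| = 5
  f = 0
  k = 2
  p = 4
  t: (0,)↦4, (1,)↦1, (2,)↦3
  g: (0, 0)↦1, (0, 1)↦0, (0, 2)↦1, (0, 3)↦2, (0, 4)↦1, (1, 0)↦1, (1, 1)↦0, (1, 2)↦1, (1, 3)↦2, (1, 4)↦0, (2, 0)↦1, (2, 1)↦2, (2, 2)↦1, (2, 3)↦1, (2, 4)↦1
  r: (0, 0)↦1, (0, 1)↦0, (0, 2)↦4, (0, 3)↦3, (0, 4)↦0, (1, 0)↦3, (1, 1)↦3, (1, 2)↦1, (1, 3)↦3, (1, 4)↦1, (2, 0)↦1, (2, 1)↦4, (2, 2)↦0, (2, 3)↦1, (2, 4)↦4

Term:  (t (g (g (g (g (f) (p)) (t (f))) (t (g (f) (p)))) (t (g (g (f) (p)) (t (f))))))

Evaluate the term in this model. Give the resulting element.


value = 1

  f = 0
  p = 4
  (g (f) (p)) = g(0, 4) = 1
  f = 0
  (t (f)) = t(0,) = 4
  (g (g (f) (p)) (t (f))) = g(1, 4) = 0
  f = 0
  p = 4
  (g (f) (p)) = g(0, 4) = 1
  (t (g (f) (p))) = t(1,) = 1
  (g (g (g (f) (p)) (t (f))) (t (g (f) (p)))) = g(0, 1) = 0
  f = 0
  p = 4
  (g (f) (p)) = g(0, 4) = 1
  f = 0
  (t (f)) = t(0,) = 4
  (g (g (f) (p)) (t (f))) = g(1, 4) = 0
  (t (g (g (f) (p)) (t (f)))) = t(0,) = 4
  (g (g (g (g (f) (p)) (t (f))) (t (g (f) (p)))) (t (g (g (f) (p)) (t (f))))) = g(0, 4) = 1
  (t (g (g (g (g (f) (p)) (t (f))) (t (g (f) (p)))) (t (g (g (f) (p)) (t (f)))))) = t(1,) = 1


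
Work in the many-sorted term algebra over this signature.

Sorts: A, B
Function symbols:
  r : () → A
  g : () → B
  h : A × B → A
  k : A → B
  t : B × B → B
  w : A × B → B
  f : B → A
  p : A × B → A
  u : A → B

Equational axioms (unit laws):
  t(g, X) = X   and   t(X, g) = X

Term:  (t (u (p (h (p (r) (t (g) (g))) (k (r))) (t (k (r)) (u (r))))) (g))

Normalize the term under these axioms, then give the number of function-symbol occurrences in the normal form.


1. (t (u (p (h (p (r) (t (g) (g))) (k (r))) (t (k (r)) (u (r))))) (g))  →  (u (p (h (p (r) (t (g) (g))) (k (r))) (t (k (r)) (u (r)))))
2. (u (p (h (p (r) (t (g) (g))) (k (r))) (t (k (r)) (u (r)))))  →  (u (p (h (p (r) (g)) (k (r))) (t (k (r)) (u (r)))))
normal form: (u (p (h (p (r) (g)) (k (r))) (t (k (r)) (u (r)))))

size = 13


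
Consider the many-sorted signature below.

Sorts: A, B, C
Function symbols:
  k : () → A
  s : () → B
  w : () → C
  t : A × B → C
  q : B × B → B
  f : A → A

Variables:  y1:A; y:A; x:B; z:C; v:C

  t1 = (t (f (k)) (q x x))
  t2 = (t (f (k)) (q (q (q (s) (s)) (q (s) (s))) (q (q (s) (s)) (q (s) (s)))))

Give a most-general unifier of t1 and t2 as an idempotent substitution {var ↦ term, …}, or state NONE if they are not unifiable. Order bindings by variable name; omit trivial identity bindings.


{x ↦ (q (q (s) (s)) (q (s) (s)))}


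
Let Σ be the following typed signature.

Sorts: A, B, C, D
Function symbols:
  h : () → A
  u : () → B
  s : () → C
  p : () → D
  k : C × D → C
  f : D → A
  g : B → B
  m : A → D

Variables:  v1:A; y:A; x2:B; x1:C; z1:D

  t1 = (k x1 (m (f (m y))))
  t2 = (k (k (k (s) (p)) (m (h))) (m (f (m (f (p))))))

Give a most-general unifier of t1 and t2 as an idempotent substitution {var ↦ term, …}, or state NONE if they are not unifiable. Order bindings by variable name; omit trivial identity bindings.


{x1 ↦ (k (k (s) (p)) (m (h))), y ↦ (f (p))}


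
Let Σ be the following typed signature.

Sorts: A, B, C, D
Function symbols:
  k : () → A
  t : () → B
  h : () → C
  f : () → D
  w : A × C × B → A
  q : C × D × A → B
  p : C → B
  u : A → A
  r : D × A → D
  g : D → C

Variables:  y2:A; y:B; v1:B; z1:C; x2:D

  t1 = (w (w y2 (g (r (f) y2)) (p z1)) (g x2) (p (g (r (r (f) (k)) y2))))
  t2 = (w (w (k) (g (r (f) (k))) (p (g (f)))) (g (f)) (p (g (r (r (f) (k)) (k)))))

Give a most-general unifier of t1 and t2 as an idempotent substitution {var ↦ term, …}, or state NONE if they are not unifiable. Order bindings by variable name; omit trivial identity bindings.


{x2 ↦ (f), y2 ↦ (k), z1 ↦ (g (f))}


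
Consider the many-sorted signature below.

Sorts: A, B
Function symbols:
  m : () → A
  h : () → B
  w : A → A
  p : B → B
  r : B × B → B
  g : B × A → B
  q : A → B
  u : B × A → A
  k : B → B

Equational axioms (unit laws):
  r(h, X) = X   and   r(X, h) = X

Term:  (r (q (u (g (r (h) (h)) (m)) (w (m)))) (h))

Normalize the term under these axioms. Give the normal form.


normal form = (q (u (g (h) (m)) (w (m))))

1. (r (q (u (g (r (h) (h)) (m)) (w (m)))) (h))  →  (q (u (g (r (h) (h)) (m)) (w (m))))
2. (q (u (g (r (h) (h)) (m)) (w (m))))  →  (q (u (g (h) (m)) (w (m))))


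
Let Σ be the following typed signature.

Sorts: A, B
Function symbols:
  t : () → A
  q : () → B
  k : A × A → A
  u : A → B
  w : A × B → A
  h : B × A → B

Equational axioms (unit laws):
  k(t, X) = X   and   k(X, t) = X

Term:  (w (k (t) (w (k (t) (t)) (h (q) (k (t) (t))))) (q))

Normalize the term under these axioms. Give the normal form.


normal form = (w (w (t) (h (q) (t))) (q))

1. (w (k (t) (w (k (t) (t)) (h (q) (k (t) (t))))) (q))  →  (w (w (k (t) (t)) (h (q) (k (t) (t)))) (q))
2. (w (w (k (t) (t)) (h (q) (k (t) (t)))) (q))  →  (w (w (t) (h (q) (k (t) (t)))) (q))
3. (w (w (t) (h (q) (k (t) (t)))) (q))  →  (w (w (t) (h (q) (t))) (q))


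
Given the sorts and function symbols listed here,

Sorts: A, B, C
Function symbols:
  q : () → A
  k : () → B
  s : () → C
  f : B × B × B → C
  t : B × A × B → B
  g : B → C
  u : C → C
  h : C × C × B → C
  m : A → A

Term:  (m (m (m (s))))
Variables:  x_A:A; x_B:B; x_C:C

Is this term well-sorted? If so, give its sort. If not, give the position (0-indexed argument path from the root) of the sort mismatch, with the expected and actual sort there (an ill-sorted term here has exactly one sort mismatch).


ill-sorted at position [0, 0, 0]: expected A, got C

      (s) : C
    (m (s)) : ✗ arg 0 at [0, 0, 0] has sort C, expected A


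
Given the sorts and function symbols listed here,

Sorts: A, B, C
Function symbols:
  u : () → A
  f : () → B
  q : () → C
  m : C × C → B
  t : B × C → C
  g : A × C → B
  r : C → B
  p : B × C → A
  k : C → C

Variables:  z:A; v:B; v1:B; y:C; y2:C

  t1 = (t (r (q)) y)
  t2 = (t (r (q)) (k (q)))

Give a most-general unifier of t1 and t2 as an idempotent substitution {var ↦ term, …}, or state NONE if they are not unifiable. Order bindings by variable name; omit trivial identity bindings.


{y ↦ (k (q))}


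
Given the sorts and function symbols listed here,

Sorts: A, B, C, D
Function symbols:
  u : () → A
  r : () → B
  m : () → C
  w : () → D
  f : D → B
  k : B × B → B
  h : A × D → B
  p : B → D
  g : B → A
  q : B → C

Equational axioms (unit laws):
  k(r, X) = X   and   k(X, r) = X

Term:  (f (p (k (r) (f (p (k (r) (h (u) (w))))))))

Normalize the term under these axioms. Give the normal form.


1. (f (p (k (r) (f (p (k (r) (h (u) (w))))))))  →  (f (p (f (p (k (r) (h (u) (w)))))))
2. (f (p (f (p (k (r) (h (u) (w)))))))  →  (f (p (f (p (h (u) (w))))))

normal form = (f (p (f (p (h (u) (w))))))


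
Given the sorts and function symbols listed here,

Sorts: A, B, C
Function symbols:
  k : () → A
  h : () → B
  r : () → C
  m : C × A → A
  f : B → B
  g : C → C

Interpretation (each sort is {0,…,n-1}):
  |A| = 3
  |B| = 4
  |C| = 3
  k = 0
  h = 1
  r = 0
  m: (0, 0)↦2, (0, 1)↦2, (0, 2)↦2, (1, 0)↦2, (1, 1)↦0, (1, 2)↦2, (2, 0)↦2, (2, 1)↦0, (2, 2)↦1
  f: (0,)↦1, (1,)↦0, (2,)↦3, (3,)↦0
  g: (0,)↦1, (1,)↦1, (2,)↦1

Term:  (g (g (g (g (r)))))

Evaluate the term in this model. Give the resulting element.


  r = 0
  (g (r)) = g(0,) = 1
  (g (g (r))) = g(1,) = 1
  (g (g (g (r)))) = g(1,) = 1
  (g (g (g (g (r))))) = g(1,) = 1

value = 1


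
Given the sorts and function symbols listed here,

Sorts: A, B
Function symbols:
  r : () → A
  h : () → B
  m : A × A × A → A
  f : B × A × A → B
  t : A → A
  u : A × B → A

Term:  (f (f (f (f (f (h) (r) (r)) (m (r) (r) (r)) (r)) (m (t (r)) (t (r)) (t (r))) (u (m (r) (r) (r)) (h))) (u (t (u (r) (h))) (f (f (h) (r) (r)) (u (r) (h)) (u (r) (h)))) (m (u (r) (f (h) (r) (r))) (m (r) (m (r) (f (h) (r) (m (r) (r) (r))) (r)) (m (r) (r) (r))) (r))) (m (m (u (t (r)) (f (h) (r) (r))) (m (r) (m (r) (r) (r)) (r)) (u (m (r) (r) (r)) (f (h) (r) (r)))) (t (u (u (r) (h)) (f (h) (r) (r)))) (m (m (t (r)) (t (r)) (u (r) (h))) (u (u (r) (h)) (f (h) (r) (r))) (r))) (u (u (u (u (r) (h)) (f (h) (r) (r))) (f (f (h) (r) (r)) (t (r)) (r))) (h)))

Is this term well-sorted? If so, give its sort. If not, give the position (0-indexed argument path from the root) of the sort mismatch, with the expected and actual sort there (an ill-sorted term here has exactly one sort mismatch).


          (h) : B
          (r) : A
          (r) : A
        (f (h) (r) (r)) : B
          (r) : A
          (r) : A
          (r) : A
        (m (r) (r) (r)) : A
        (r) : A
      (f (f (h) (r) (r)) (m (r) (r) (r)) (r)) : B
          (r) : A
        (t (r)) : A
          (r) : A
        (t (r)) : A
          (r) : A
        (t (r)) : A
      (m (t (r)) (t (r)) (t (r))) : A
          (r) : A
          (r) : A
          (r) : A
        (m (r) (r) (r)) : A
        (h) : B
      (u (m (r) (r) (r)) (h)) : A
    (f (f (f (h) (r) (r)) (m (r) (r) (r)) (r)) (m (t (r)) (t (r)) (t (r))) (u (m (r) (r) (r)) (h))) : B
          (r) : A
          (h) : B
        (u (r) (h)) : A
      (t (u (r) (h))) : A
          (h) : B
          (r) : A
          (r) : A
        (f (h) (r) (r)) : B
          (r) : A
          (h) : B
        (u (r) (h)) : A
          (r) : A
          (h) : B
        (u (r) (h)) : A
      (f (f (h) (r) (r)) (u (r) (h)) (u (r) (h))) : B
    (u (t (u (r) (h))) (f (f (h) (r) (r)) (u (r) (h)) (u (r) (h)))) : A
        (r) : A
          (h) : B
          (r) : A
          (r) : A
        (f (h) (r) (r)) : B
      (u (r) (f (h) (r) (r))) : A
        (r) : A
          (r) : A
            (h) : B
            (r) : A
              (r) : A
              (r) : A
              (r) : A
            (m (r) (r) (r)) : A
          (f (h) (r) (m (r) (r) (r))) : B
          (r) : A
        (m (r) (f (h) (r) (m (r) (r) (r))) (r)) : ✗ arg 1 at [0, 2, 1, 1, 1] has sort B, expected A
          (r) : A
          (r) : A
          (r) : A
        (m (r) (r) (r)) : A
      (r) : A
          (r) : A
        (t (r)) : A
          (h) : B
          (r) : A
          (r) : A
        (f (h) (r) (r)) : B
      (u (t (r)) (f (h) (r) (r))) : A
        (r) : A
          (r) : A
          (r) : A
          (r) : A
        (m (r) (r) (r)) : A
        (r) : A
      (m (r) (m (r) (r) (r)) (r)) : A
          (r) : A
          (r) : A
          (r) : A
        (m (r) (r) (r)) : A
          (h) : B
          (r) : A
          (r) : A
        (f (h) (r) (r)) : B
      (u (m (r) (r) (r)) (f (h) (r) (r))) : A
    (m (u (t (r)) (f (h) (r) (r))) (m (r) (m (r) (r) (r)) (r)) (u (m (r) (r) (r)) (f (h) (r) (r)))) : A
          (r) : A
          (h) : B
        (u (r) (h)) : A
          (h) : B
          (r) : A
          (r) : A
        (f (h) (r) (r)) : B
      (u (u (r) (h)) (f (h) (r) (r))) : A
    (t (u (u (r) (h)) (f (h) (r) (r)))) : A
          (r) : A
        (t (r)) : A
          (r) : A
        (t (r)) : A
          (r) : A
          (h) : B
        (u (r) (h)) : A
      (m (t (r)) (t (r)) (u (r) (h))) : A
          (r) : A
          (h) : B
        (u (r) (h)) : A
          (h) : B
          (r) : A
          (r) : A
        (f (h) (r) (r)) : B
      (u (u (r) (h)) (f (h) (r) (r))) : A
      (r) : A
    (m (m (t (r)) (t (r)) (u (r) (h))) (u (u (r) (h)) (f (h) (r) (r))) (r)) : A
  (m (m (u (t (r)) (f (h) (r) (r))) (m (r) (m (r) (r) (r)) (r)) (u (m (r) (r) (r)) (f (h) (r) (r)))) (t (u (u (r) (h)) (f (h) (r) (r)))) (m (m (t (r)) (t (r)) (u (r) (h))) (u (u (r) (h)) (f (h) (r) (r))) (r))) : A
          (r) : A
          (h) : B
        (u (r) (h)) : A
          (h) : B
          (r) : A
          (r) : A
        (f (h) (r) (r)) : B
      (u (u (r) (h)) (f (h) (r) (r))) : A
          (h) : B
          (r) : A
          (r) : A
        (f (h) (r) (r)) : B
          (r) : A
        (t (r)) : A
        (r) : A
      (f (f (h) (r) (r)) (t (r)) (r)) : B
    (u (u (u (r) (h)) (f (h) (r) (r))) (f (f (h) (r) (r)) (t (r)) (r))) : A
    (h) : B
  (u (u (u (u (r) (h)) (f (h) (r) (r))) (f (f (h) (r) (r)) (t (r)) (r))) (h)) : A

ill-sorted at position [0, 2, 1, 1, 1]: expected A, got B


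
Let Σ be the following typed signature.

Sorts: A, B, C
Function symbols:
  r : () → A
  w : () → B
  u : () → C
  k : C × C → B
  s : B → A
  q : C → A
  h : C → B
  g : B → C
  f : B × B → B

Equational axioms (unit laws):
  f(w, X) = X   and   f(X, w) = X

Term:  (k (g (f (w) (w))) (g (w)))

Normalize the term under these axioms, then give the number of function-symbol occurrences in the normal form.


1. (k (g (f (w) (w))) (g (w)))  →  (k (g (w)) (g (w)))
normal form: (k (g (w)) (g (w)))

size = 5


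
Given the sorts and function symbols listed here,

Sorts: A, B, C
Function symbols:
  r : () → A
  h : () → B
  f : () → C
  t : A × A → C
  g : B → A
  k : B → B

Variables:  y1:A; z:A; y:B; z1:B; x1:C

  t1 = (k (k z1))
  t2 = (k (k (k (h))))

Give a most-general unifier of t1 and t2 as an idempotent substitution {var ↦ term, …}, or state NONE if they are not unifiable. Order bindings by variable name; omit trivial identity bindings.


{z1 ↦ (k (h))}


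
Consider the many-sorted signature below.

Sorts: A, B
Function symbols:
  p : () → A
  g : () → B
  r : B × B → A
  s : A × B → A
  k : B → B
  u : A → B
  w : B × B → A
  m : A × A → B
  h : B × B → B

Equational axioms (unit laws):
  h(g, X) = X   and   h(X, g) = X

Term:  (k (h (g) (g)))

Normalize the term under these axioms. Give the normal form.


normal form = (k (g))

1. (k (h (g) (g)))  →  (k (g))


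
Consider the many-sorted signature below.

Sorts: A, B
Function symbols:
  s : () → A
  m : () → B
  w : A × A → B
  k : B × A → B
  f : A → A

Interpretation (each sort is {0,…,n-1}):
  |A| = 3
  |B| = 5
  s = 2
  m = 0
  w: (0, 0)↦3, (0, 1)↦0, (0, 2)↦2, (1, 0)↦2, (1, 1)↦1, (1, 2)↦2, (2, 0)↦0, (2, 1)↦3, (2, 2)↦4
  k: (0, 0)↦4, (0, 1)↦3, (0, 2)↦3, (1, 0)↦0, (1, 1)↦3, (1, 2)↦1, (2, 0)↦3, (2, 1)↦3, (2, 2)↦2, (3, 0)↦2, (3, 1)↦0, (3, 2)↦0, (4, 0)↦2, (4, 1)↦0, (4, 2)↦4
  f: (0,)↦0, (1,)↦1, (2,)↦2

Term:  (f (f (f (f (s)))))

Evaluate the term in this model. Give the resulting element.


value = 2

  s = 2
  (f (s)) = f(2,) = 2
  (f (f (s))) = f(2,) = 2
  (f (f (f (s)))) = f(2,) = 2
  (f (f (f (f (s))))) = f(2,) = 2


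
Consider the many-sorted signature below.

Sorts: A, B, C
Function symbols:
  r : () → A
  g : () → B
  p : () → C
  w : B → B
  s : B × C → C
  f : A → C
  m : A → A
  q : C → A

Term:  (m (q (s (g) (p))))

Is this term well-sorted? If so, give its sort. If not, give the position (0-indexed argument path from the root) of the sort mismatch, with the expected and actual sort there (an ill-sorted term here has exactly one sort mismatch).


well-sorted; sort = A

      (g) : B
      (p) : C
    (s (g) (p)) : C
  (q (s (g) (p))) : A
(m (q (s (g) (p)))) : A


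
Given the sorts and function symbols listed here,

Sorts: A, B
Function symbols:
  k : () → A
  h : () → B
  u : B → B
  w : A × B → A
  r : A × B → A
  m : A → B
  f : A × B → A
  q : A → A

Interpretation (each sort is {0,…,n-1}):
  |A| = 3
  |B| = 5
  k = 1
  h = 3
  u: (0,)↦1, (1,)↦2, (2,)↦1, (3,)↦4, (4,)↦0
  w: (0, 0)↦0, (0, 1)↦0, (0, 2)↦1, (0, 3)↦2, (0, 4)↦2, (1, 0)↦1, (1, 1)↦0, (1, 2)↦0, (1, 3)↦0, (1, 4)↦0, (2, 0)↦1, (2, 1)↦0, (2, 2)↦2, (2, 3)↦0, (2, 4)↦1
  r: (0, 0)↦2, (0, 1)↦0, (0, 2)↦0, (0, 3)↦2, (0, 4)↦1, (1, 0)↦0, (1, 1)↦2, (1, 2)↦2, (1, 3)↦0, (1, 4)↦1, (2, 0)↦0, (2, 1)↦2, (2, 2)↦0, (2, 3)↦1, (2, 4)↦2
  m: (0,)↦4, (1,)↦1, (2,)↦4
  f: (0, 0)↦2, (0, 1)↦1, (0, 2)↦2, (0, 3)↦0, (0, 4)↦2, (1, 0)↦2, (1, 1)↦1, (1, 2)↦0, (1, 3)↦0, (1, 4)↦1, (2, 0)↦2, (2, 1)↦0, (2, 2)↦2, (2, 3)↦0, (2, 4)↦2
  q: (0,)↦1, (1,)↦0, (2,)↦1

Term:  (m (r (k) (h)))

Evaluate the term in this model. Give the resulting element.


  k = 1
  h = 3
  (r (k) (h)) = r(1, 3) = 0
  (m (r (k) (h))) = m(0,) = 4

value = 4


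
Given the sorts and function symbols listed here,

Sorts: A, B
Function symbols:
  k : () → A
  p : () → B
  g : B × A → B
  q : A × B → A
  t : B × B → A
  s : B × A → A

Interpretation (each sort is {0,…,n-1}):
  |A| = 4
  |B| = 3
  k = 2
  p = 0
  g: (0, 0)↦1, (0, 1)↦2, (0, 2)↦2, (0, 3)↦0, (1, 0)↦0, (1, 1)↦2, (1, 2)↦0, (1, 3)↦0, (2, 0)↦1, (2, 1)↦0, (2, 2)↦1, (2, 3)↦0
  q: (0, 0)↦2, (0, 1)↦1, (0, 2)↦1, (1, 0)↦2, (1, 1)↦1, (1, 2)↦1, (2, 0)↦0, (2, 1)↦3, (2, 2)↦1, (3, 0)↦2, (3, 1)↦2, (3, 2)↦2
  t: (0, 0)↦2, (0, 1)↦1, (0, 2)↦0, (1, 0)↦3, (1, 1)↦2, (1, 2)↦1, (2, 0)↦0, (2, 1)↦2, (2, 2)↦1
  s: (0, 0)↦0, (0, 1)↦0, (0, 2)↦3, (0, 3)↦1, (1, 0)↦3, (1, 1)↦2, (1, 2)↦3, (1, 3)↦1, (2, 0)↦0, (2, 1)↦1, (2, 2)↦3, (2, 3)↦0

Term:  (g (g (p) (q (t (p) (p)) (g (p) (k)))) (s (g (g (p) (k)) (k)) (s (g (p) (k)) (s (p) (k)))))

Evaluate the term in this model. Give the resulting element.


value = 0

  p = 0
  p = 0
  p = 0
  (t (p) (p)) = t(0, 0) = 2
  p = 0
  k = 2
  (g (p) (k)) = g(0, 2) = 2
  (q (t (p) (p)) (g (p) (k))) = q(2, 2) = 1
  (g (p) (q (t (p) (p)) (g (p) (k)))) = g(0, 1) = 2
  p = 0
  k = 2
  (g (p) (k)) = g(0, 2) = 2
  k = 2
  (g (g (p) (k)) (k)) = g(2, 2) = 1
  p = 0
  k = 2
  (g (p) (k)) = g(0, 2) = 2
  p = 0
  k = 2
  (s (p) (k)) = s(0, 2) = 3
  (s (g (p) (k)) (s (p) (k))) = s(2, 3) = 0
  (s (g (g (p) (k)) (k)) (s (g (p) (k)) (s (p) (k)))) = s(1, 0) = 3
  (g (g (p) (q (t (p) (p)) (g (p) (k)))) (s (g (g (p) (k)) (k)) (s (g (p) (k)) (s (p) (k))))) = g(2, 3) = 0
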